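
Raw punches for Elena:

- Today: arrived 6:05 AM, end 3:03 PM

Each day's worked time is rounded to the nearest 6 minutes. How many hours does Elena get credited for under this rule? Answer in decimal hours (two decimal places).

9.00 hours

Today: 6:05 AM–3:03 PM = 8 h 58 min → rounds to 9 h 0 min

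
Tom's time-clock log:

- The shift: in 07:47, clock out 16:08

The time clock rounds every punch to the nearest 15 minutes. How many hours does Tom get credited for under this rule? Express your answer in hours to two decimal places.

8.50 hours

The shift: in 07:47→07:45, out 16:08→16:15; 8 h 30 min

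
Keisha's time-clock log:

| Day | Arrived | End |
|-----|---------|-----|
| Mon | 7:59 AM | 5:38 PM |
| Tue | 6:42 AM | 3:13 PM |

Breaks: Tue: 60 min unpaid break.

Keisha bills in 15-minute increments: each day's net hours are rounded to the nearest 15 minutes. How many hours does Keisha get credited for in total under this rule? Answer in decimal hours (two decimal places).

Mon: 7:59 AM–5:38 PM = 9 h 39 min → rounds to 9 h 45 min
Tue: 6:42 AM–3:13 PM = 8 h 31 min − 60 min = 7 h 31 min → rounds to 7 h 30 min
Total credited: 17 h 15 min.

17.25 hours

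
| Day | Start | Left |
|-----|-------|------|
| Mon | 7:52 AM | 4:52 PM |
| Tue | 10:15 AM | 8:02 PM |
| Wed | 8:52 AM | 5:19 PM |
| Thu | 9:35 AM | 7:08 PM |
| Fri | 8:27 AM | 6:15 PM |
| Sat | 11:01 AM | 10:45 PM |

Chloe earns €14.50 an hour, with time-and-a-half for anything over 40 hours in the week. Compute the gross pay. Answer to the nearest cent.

Mon: 7:52 AM–4:52 PM = 9 h 0 min
Tue: 10:15 AM–8:02 PM = 9 h 47 min
Wed: 8:52 AM–5:19 PM = 8 h 27 min
Thu: 9:35 AM–7:08 PM = 9 h 33 min
Fri: 8:27 AM–6:15 PM = 9 h 48 min
Sat: 11:01 AM–10:45 PM = 11 h 44 min
Total worked: 58 h 19 min = 3499 min.
Regular 40 h 0 min = 2400 min at €14.50/h; overtime 18 h 19 min = 1099 min at €21.75/h.
Pay = (2400 × €14.50 + 1099 × €21.75) ÷ 60 = €978.39.

€978.39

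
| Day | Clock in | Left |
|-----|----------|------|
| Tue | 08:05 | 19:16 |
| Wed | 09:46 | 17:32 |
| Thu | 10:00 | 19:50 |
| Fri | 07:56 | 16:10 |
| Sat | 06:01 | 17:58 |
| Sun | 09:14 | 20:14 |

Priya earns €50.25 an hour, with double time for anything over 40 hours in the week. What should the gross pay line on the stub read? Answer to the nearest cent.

Tue: 08:05–19:16 = 11 h 11 min
Wed: 09:46–17:32 = 7 h 46 min
Thu: 10:00–19:50 = 9 h 50 min
Fri: 07:56–16:10 = 8 h 14 min
Sat: 06:01–17:58 = 11 h 57 min
Sun: 09:14–20:14 = 11 h 0 min
Total worked: 59 h 58 min = 3598 min.
Regular 40 h 0 min = 2400 min at €50.25/h; overtime 19 h 58 min = 1198 min at €100.50/h.
Pay = (2400 × €50.25 + 1198 × €100.50) ÷ 60 = €4016.65.

€4016.65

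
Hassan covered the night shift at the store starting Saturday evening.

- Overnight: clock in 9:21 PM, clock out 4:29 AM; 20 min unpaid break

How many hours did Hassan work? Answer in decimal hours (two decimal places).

6.80 hours

Overnight: 9:21 PM → midnight = 2 h 39 min; midnight → 4:29 AM = 4 h 29 min; span 7 h 8 min; less 20 min break → 6 h 48 min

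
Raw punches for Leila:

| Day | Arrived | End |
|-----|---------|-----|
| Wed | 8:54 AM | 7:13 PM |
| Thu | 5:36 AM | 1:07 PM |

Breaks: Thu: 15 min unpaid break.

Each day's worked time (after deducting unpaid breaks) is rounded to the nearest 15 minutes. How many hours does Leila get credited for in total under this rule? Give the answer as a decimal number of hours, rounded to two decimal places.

Wed: 8:54 AM–7:13 PM = 10 h 19 min → rounds to 10 h 15 min
Thu: 5:36 AM–1:07 PM = 7 h 31 min − 15 min = 7 h 16 min → rounds to 7 h 15 min
Total credited: 17 h 30 min.

17.50 hours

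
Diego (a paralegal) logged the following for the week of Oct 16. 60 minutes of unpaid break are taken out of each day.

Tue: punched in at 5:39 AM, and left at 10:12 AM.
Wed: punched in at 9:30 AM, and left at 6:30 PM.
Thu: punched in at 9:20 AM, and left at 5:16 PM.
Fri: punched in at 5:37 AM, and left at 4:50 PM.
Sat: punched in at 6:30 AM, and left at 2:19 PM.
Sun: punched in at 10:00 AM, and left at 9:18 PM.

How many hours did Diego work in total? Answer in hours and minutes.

45 h 49 min

Tue: 5:39 AM–10:12 AM = 4 h 33 min; less 60 min break → 3 h 33 min
Wed: 9:30 AM–6:30 PM = 9 h 0 min; less 60 min break → 8 h 0 min
Thu: 9:20 AM–5:16 PM = 7 h 56 min; less 60 min break → 6 h 56 min
Fri: 5:37 AM–4:50 PM = 11 h 13 min; less 60 min break → 10 h 13 min
Sat: 6:30 AM–2:19 PM = 7 h 49 min; less 60 min break → 6 h 49 min
Sun: 10:00 AM–9:18 PM = 11 h 18 min; less 60 min break → 10 h 18 min
Total: 3 h 33 min + 8 h 0 min + 6 h 56 min + 10 h 13 min + 6 h 49 min + 10 h 18 min = 45 h 49 min.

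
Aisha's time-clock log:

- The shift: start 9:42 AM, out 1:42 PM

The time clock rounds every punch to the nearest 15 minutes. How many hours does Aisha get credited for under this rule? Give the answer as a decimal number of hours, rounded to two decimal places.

4.00 hours

The shift: in 9:42 AM→9:45 AM, out 1:42 PM→1:45 PM; 4 h 0 min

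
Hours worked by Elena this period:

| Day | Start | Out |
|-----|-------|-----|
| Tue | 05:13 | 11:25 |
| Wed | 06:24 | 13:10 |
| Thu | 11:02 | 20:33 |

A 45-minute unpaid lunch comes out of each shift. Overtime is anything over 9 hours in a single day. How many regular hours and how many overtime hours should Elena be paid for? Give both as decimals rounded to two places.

Regular 20.23 hours, overtime 0.00 hours

Tue: 05:13–11:25 = 6 h 12 min; less 45 min break → 5 h 27 min
Wed: 06:24–13:10 = 6 h 46 min; less 45 min break → 6 h 1 min
Thu: 11:02–20:33 = 9 h 31 min; less 45 min break → 8 h 46 min
Tue reg 5 h 27 min / OT 0 h 0 min; Wed reg 6 h 1 min / OT 0 h 0 min; Thu reg 8 h 46 min / OT 0 h 0 min.
Totals: regular 20 h 14 min, overtime 0 h 0 min.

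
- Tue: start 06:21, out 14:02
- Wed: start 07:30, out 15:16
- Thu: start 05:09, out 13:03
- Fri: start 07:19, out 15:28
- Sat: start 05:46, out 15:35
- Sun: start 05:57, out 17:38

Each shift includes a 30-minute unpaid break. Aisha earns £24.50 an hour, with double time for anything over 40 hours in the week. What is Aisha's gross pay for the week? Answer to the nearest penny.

Tue: 06:21–14:02 = 7 h 41 min; less 30 min break → 7 h 11 min
Wed: 07:30–15:16 = 7 h 46 min; less 30 min break → 7 h 16 min
Thu: 05:09–13:03 = 7 h 54 min; less 30 min break → 7 h 24 min
Fri: 07:19–15:28 = 8 h 9 min; less 30 min break → 7 h 39 min
Sat: 05:46–15:35 = 9 h 49 min; less 30 min break → 9 h 19 min
Sun: 05:57–17:38 = 11 h 41 min; less 30 min break → 11 h 11 min
Total worked: 50 h 0 min = 3000 min.
Regular 40 h 0 min = 2400 min at £24.50/h; overtime 10 h 0 min = 600 min at £49.00/h.
Pay = (2400 × £24.50 + 600 × £49.00) ÷ 60 = £1470.00.

£1470.00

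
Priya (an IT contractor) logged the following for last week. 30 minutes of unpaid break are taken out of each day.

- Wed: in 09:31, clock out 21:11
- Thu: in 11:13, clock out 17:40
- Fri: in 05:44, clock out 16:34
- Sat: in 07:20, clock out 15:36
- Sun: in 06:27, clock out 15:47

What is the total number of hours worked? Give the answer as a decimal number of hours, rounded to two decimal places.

Wed: 09:31–21:11 = 11 h 40 min; less 30 min break → 11 h 10 min
Thu: 11:13–17:40 = 6 h 27 min; less 30 min break → 5 h 57 min
Fri: 05:44–16:34 = 10 h 50 min; less 30 min break → 10 h 20 min
Sat: 07:20–15:36 = 8 h 16 min; less 30 min break → 7 h 46 min
Sun: 06:27–15:47 = 9 h 20 min; less 30 min break → 8 h 50 min
Total: 11 h 10 min + 5 h 57 min + 10 h 20 min + 7 h 46 min + 8 h 50 min = 44 h 3 min.

44.05 hours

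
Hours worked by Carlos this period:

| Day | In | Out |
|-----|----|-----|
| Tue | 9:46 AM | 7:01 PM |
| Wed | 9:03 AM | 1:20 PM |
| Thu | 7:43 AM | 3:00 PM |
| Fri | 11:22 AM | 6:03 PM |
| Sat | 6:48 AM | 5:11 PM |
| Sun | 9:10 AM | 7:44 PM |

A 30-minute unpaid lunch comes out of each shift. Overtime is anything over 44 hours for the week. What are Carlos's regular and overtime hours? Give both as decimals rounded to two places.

Tue: 9:46 AM–7:01 PM = 9 h 15 min; less 30 min break → 8 h 45 min
Wed: 9:03 AM–1:20 PM = 4 h 17 min; less 30 min break → 3 h 47 min
Thu: 7:43 AM–3:00 PM = 7 h 17 min; less 30 min break → 6 h 47 min
Fri: 11:22 AM–6:03 PM = 6 h 41 min; less 30 min break → 6 h 11 min
Sat: 6:48 AM–5:11 PM = 10 h 23 min; less 30 min break → 9 h 53 min
Sun: 9:10 AM–7:44 PM = 10 h 34 min; less 30 min break → 10 h 4 min
Total worked: 45 h 27 min = 45.45 h.
Threshold 44 h → overtime 1 h 27 min, regular 44 h 0 min.

Regular 44.00 hours, overtime 1.45 hours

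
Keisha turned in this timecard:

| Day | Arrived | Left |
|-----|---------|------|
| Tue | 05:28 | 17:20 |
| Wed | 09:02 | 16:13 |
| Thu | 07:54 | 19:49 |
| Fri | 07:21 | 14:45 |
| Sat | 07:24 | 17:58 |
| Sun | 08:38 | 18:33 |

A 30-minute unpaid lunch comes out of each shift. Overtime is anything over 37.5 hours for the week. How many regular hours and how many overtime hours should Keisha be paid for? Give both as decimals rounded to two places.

Regular 37.50 hours, overtime 18.35 hours

Tue: 05:28–17:20 = 11 h 52 min; less 30 min break → 11 h 22 min
Wed: 09:02–16:13 = 7 h 11 min; less 30 min break → 6 h 41 min
Thu: 07:54–19:49 = 11 h 55 min; less 30 min break → 11 h 25 min
Fri: 07:21–14:45 = 7 h 24 min; less 30 min break → 6 h 54 min
Sat: 07:24–17:58 = 10 h 34 min; less 30 min break → 10 h 4 min
Sun: 08:38–18:33 = 9 h 55 min; less 30 min break → 9 h 25 min
Total worked: 55 h 51 min = 55.85 h.
Threshold 37.5 h → overtime 18 h 21 min, regular 37 h 30 min.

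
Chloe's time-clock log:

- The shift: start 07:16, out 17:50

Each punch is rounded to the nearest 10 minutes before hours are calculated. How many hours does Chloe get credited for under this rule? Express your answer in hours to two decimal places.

The shift: in 07:16→07:20, out 17:50→17:50; 10 h 30 min

10.50 hours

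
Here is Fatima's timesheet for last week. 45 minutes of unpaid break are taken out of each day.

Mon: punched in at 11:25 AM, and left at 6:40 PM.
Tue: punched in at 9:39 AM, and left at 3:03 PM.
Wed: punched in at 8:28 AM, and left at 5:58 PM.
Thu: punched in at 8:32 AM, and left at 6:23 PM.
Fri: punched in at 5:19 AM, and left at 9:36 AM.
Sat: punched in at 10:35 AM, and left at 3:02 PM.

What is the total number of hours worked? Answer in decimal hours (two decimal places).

36.23 hours

Mon: 11:25 AM–6:40 PM = 7 h 15 min; less 45 min break → 6 h 30 min
Tue: 9:39 AM–3:03 PM = 5 h 24 min; less 45 min break → 4 h 39 min
Wed: 8:28 AM–5:58 PM = 9 h 30 min; less 45 min break → 8 h 45 min
Thu: 8:32 AM–6:23 PM = 9 h 51 min; less 45 min break → 9 h 6 min
Fri: 5:19 AM–9:36 AM = 4 h 17 min; less 45 min break → 3 h 32 min
Sat: 10:35 AM–3:02 PM = 4 h 27 min; less 45 min break → 3 h 42 min
Total: 6 h 30 min + 4 h 39 min + 8 h 45 min + 9 h 6 min + 3 h 32 min + 3 h 42 min = 36 h 14 min.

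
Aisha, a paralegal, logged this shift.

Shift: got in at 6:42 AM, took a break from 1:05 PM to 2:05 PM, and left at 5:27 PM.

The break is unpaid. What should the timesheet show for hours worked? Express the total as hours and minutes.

9 h 45 min

Shift: 6:42 AM–5:27 PM = 10 h 45 min; less 60 min break → 9 h 45 min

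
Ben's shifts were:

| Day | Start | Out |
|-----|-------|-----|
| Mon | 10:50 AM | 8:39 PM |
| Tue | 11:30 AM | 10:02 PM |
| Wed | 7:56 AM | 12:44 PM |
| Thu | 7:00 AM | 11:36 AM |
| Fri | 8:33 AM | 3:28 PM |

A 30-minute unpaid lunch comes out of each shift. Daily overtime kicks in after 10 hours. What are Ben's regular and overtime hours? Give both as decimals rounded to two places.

Mon: 10:50 AM–8:39 PM = 9 h 49 min; less 30 min break → 9 h 19 min
Tue: 11:30 AM–10:02 PM = 10 h 32 min; less 30 min break → 10 h 2 min
Wed: 7:56 AM–12:44 PM = 4 h 48 min; less 30 min break → 4 h 18 min
Thu: 7:00 AM–11:36 AM = 4 h 36 min; less 30 min break → 4 h 6 min
Fri: 8:33 AM–3:28 PM = 6 h 55 min; less 30 min break → 6 h 25 min
Mon reg 9 h 19 min / OT 0 h 0 min; Tue reg 10 h 0 min / OT 0 h 2 min; Wed reg 4 h 18 min / OT 0 h 0 min; Thu reg 4 h 6 min / OT 0 h 0 min; Fri reg 6 h 25 min / OT 0 h 0 min.
Totals: regular 34 h 8 min, overtime 0 h 2 min.

Regular 34.13 hours, overtime 0.03 hours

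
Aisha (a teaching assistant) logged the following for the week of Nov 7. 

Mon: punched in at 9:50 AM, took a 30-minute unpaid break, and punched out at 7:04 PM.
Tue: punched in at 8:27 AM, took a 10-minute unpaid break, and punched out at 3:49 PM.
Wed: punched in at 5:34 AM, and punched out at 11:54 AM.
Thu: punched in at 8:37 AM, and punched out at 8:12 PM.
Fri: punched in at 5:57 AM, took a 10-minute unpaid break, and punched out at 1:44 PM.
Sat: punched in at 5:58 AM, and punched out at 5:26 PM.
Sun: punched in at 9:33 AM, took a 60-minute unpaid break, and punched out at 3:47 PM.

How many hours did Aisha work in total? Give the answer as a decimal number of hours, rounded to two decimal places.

58.17 hours

Mon: 9:50 AM–7:04 PM = 9 h 14 min; less 30 min break → 8 h 44 min
Tue: 8:27 AM–3:49 PM = 7 h 22 min; less 10 min break → 7 h 12 min
Wed: 5:34 AM–11:54 AM = 6 h 20 min
Thu: 8:37 AM–8:12 PM = 11 h 35 min
Fri: 5:57 AM–1:44 PM = 7 h 47 min; less 10 min break → 7 h 37 min
Sat: 5:58 AM–5:26 PM = 11 h 28 min
Sun: 9:33 AM–3:47 PM = 6 h 14 min; less 60 min break → 5 h 14 min
Total: 8 h 44 min + 7 h 12 min + 6 h 20 min + 11 h 35 min + 7 h 37 min + 11 h 28 min + 5 h 14 min = 58 h 10 min.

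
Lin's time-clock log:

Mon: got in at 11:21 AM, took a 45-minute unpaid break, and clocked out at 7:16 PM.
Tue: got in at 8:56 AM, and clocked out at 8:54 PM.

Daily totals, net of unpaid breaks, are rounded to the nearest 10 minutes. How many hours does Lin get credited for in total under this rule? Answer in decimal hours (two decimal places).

19.17 hours

Mon: 11:21 AM–7:16 PM = 7 h 55 min − 45 min = 7 h 10 min → rounds to 7 h 10 min
Tue: 8:56 AM–8:54 PM = 11 h 58 min → rounds to 12 h 0 min
Total credited: 19 h 10 min.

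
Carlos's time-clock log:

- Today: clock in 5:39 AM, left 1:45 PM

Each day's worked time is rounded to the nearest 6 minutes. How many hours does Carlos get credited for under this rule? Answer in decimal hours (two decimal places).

Today: 5:39 AM–1:45 PM = 8 h 6 min → rounds to 8 h 6 min

8.10 hours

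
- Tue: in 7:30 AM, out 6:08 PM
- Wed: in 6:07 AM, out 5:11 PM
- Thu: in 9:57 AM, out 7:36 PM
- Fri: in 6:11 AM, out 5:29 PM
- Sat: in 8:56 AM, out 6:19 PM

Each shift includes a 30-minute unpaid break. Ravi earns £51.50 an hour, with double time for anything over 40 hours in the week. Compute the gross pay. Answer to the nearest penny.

Tue: 7:30 AM–6:08 PM = 10 h 38 min; less 30 min break → 10 h 8 min
Wed: 6:07 AM–5:11 PM = 11 h 4 min; less 30 min break → 10 h 34 min
Thu: 9:57 AM–7:36 PM = 9 h 39 min; less 30 min break → 9 h 9 min
Fri: 6:11 AM–5:29 PM = 11 h 18 min; less 30 min break → 10 h 48 min
Sat: 8:56 AM–6:19 PM = 9 h 23 min; less 30 min break → 8 h 53 min
Total worked: 49 h 32 min = 2972 min.
Regular 40 h 0 min = 2400 min at £51.50/h; overtime 9 h 32 min = 572 min at £103.00/h.
Pay = (2400 × £51.50 + 572 × £103.00) ÷ 60 = £3041.93.

£3041.93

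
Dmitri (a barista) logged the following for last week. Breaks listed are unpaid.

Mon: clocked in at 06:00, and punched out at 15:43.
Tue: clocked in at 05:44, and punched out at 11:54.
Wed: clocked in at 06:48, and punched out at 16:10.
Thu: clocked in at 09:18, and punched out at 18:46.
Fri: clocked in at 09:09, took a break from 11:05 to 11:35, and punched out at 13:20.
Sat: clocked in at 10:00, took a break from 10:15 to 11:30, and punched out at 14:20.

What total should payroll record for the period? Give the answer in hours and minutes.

41 h 29 min

Mon: 06:00–15:43 = 9 h 43 min
Tue: 05:44–11:54 = 6 h 10 min
Wed: 06:48–16:10 = 9 h 22 min
Thu: 09:18–18:46 = 9 h 28 min
Fri: 09:09–13:20 = 4 h 11 min; less 30 min break → 3 h 41 min
Sat: 10:00–14:20 = 4 h 20 min; less 75 min break → 3 h 5 min
Total: 9 h 43 min + 6 h 10 min + 9 h 22 min + 9 h 28 min + 3 h 41 min + 3 h 5 min = 41 h 29 min.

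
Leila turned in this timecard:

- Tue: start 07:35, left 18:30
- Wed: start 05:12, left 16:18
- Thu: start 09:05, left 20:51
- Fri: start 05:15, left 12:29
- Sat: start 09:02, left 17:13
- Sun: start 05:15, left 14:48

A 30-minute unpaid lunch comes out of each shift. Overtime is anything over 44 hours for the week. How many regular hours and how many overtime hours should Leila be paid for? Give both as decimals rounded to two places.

Tue: 07:35–18:30 = 10 h 55 min; less 30 min break → 10 h 25 min
Wed: 05:12–16:18 = 11 h 6 min; less 30 min break → 10 h 36 min
Thu: 09:05–20:51 = 11 h 46 min; less 30 min break → 11 h 16 min
Fri: 05:15–12:29 = 7 h 14 min; less 30 min break → 6 h 44 min
Sat: 09:02–17:13 = 8 h 11 min; less 30 min break → 7 h 41 min
Sun: 05:15–14:48 = 9 h 33 min; less 30 min break → 9 h 3 min
Total worked: 55 h 45 min = 55.75 h.
Threshold 44 h → overtime 11 h 45 min, regular 44 h 0 min.

Regular 44.00 hours, overtime 11.75 hours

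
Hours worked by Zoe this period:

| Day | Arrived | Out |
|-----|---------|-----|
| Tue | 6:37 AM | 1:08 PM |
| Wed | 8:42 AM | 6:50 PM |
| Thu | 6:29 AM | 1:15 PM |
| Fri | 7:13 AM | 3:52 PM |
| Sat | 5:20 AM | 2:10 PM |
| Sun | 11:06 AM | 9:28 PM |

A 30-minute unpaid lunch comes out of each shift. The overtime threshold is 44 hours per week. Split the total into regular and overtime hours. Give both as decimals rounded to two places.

Tue: 6:37 AM–1:08 PM = 6 h 31 min; less 30 min break → 6 h 1 min
Wed: 8:42 AM–6:50 PM = 10 h 8 min; less 30 min break → 9 h 38 min
Thu: 6:29 AM–1:15 PM = 6 h 46 min; less 30 min break → 6 h 16 min
Fri: 7:13 AM–3:52 PM = 8 h 39 min; less 30 min break → 8 h 9 min
Sat: 5:20 AM–2:10 PM = 8 h 50 min; less 30 min break → 8 h 20 min
Sun: 11:06 AM–9:28 PM = 10 h 22 min; less 30 min break → 9 h 52 min
Total worked: 48 h 16 min = 48.27 h.
Threshold 44 h → overtime 4 h 16 min, regular 44 h 0 min.

Regular 44.00 hours, overtime 4.27 hours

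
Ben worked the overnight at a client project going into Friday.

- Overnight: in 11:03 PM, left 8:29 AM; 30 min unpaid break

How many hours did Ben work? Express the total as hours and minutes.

8 h 56 min

Overnight: 11:03 PM → midnight = 0 h 57 min; midnight → 8:29 AM = 8 h 29 min; span 9 h 26 min; less 30 min break → 8 h 56 min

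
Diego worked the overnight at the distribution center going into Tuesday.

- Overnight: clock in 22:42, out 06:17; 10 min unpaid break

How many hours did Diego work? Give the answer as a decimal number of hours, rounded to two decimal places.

Overnight: 22:42 → midnight = 1 h 18 min; midnight → 06:17 = 6 h 17 min; span 7 h 35 min; less 10 min break → 7 h 25 min

7.42 hours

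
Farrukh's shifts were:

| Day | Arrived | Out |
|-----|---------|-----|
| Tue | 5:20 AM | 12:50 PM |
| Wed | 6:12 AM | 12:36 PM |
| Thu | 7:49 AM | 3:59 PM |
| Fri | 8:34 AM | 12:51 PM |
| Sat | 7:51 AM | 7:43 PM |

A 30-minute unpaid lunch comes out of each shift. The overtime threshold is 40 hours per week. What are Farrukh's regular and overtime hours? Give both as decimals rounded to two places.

Regular 35.72 hours, overtime 0.00 hours

Tue: 5:20 AM–12:50 PM = 7 h 30 min; less 30 min break → 7 h 0 min
Wed: 6:12 AM–12:36 PM = 6 h 24 min; less 30 min break → 5 h 54 min
Thu: 7:49 AM–3:59 PM = 8 h 10 min; less 30 min break → 7 h 40 min
Fri: 8:34 AM–12:51 PM = 4 h 17 min; less 30 min break → 3 h 47 min
Sat: 7:51 AM–7:43 PM = 11 h 52 min; less 30 min break → 11 h 22 min
Total worked: 35 h 43 min = 35.72 h.
Threshold 40 h → overtime 0 h 0 min, regular 35 h 43 min.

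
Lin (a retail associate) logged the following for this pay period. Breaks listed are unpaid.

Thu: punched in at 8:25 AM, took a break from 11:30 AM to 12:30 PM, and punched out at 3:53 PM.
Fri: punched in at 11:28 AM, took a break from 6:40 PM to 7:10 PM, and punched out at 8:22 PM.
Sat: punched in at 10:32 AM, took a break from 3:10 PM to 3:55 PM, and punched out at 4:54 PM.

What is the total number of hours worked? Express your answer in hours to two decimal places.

20.48 hours

Thu: 8:25 AM–3:53 PM = 7 h 28 min; less 60 min break → 6 h 28 min
Fri: 11:28 AM–8:22 PM = 8 h 54 min; less 30 min break → 8 h 24 min
Sat: 10:32 AM–4:54 PM = 6 h 22 min; less 45 min break → 5 h 37 min
Total: 6 h 28 min + 8 h 24 min + 5 h 37 min = 20 h 29 min.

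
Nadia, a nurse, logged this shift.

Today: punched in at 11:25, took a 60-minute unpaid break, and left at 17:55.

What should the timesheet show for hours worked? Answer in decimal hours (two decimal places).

5.50 hours

Today: 11:25–17:55 = 6 h 30 min; less 60 min break → 5 h 30 min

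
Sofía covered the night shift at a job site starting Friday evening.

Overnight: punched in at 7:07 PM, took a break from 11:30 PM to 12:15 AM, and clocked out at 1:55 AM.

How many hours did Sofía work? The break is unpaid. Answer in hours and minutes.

6 h 3 min

Overnight: 7:07 PM → midnight = 4 h 53 min; midnight → 1:55 AM = 1 h 55 min; span 6 h 48 min; less 45 min break → 6 h 3 min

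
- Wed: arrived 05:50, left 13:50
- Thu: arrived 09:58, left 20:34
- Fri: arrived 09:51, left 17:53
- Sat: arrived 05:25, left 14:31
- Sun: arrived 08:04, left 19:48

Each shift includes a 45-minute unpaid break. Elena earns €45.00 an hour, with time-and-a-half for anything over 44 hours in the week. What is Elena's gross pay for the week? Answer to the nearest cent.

Wed: 05:50–13:50 = 8 h 0 min; less 45 min break → 7 h 15 min
Thu: 09:58–20:34 = 10 h 36 min; less 45 min break → 9 h 51 min
Fri: 09:51–17:53 = 8 h 2 min; less 45 min break → 7 h 17 min
Sat: 05:25–14:31 = 9 h 6 min; less 45 min break → 8 h 21 min
Sun: 08:04–19:48 = 11 h 44 min; less 45 min break → 10 h 59 min
Total worked: 43 h 43 min = 2623 min.
Regular 43 h 43 min = 2623 min at €45.00/h; overtime 0 h 0 min = 0 min at €67.50/h.
Pay = (2623 × €45.00 + 0 × €67.50) ÷ 60 = €1967.25.

€1967.25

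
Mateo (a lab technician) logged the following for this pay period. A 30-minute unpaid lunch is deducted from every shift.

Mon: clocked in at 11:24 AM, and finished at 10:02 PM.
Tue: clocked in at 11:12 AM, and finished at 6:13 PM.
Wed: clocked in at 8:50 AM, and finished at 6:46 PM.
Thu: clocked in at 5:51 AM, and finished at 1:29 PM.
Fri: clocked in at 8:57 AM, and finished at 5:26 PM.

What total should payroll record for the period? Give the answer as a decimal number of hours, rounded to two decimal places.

41.20 hours

Mon: 11:24 AM–10:02 PM = 10 h 38 min; less 30 min break → 10 h 8 min
Tue: 11:12 AM–6:13 PM = 7 h 1 min; less 30 min break → 6 h 31 min
Wed: 8:50 AM–6:46 PM = 9 h 56 min; less 30 min break → 9 h 26 min
Thu: 5:51 AM–1:29 PM = 7 h 38 min; less 30 min break → 7 h 8 min
Fri: 8:57 AM–5:26 PM = 8 h 29 min; less 30 min break → 7 h 59 min
Total: 10 h 8 min + 6 h 31 min + 9 h 26 min + 7 h 8 min + 7 h 59 min = 41 h 12 min.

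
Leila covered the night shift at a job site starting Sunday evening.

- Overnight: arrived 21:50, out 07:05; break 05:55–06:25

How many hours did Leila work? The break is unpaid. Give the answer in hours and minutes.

8 h 45 min

Overnight: 21:50 → midnight = 2 h 10 min; midnight → 07:05 = 7 h 5 min; span 9 h 15 min; less 30 min break → 8 h 45 min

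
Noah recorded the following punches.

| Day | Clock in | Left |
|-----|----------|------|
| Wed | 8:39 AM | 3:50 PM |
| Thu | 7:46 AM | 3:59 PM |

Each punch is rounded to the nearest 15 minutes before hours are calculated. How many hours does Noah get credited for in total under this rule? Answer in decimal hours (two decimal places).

15.25 hours

Wed: in 8:39 AM→8:45 AM, out 3:50 PM→3:45 PM; 7 h 0 min
Thu: in 7:46 AM→7:45 AM, out 3:59 PM→4:00 PM; 8 h 15 min
Total credited: 15 h 15 min.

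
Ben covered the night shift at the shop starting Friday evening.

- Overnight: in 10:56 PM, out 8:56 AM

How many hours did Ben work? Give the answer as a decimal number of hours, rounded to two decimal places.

Overnight: 10:56 PM → midnight = 1 h 4 min; midnight → 8:56 AM = 8 h 56 min; span 10 h 0 min

10.00 hours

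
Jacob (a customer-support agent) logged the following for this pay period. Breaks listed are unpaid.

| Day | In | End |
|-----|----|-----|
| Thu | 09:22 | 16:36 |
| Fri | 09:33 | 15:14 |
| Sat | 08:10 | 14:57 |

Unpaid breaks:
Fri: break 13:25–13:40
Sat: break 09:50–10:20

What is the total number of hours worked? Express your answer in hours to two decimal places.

Thu: 09:22–16:36 = 7 h 14 min
Fri: 09:33–15:14 = 5 h 41 min; less 15 min break → 5 h 26 min
Sat: 08:10–14:57 = 6 h 47 min; less 30 min break → 6 h 17 min
Total: 7 h 14 min + 5 h 26 min + 6 h 17 min = 18 h 57 min.

18.95 hours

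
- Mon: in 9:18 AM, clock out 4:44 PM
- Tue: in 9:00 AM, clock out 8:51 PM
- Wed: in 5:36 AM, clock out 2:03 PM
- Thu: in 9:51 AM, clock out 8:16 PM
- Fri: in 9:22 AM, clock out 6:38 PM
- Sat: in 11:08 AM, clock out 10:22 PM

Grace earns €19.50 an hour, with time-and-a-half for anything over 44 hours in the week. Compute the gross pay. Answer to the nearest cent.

€1286.51

Mon: 9:18 AM–4:44 PM = 7 h 26 min
Tue: 9:00 AM–8:51 PM = 11 h 51 min
Wed: 5:36 AM–2:03 PM = 8 h 27 min
Thu: 9:51 AM–8:16 PM = 10 h 25 min
Fri: 9:22 AM–6:38 PM = 9 h 16 min
Sat: 11:08 AM–10:22 PM = 11 h 14 min
Total worked: 58 h 39 min = 3519 min.
Regular 44 h 0 min = 2640 min at €19.50/h; overtime 14 h 39 min = 879 min at €29.25/h.
Pay = (2640 × €19.50 + 879 × €29.25) ÷ 60 = €1286.51.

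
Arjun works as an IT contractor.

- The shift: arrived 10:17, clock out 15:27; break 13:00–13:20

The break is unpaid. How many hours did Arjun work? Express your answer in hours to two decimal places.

4.83 hours

The shift: 10:17–15:27 = 5 h 10 min; less 20 min break → 4 h 50 min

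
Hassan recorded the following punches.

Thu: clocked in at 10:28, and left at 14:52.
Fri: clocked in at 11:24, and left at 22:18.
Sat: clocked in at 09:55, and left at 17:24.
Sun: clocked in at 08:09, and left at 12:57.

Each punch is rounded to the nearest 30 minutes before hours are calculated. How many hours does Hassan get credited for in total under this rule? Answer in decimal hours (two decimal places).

Thu: in 10:28→10:30, out 14:52→15:00; 4 h 30 min
Fri: in 11:24→11:30, out 22:18→22:30; 11 h 0 min
Sat: in 09:55→10:00, out 17:24→17:30; 7 h 30 min
Sun: in 08:09→08:00, out 12:57→13:00; 5 h 0 min
Total credited: 28 h 0 min.

28.00 hours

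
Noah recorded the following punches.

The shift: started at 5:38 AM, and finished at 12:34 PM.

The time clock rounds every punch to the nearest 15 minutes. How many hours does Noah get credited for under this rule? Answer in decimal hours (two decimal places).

6.75 hours

The shift: in 5:38 AM→5:45 AM, out 12:34 PM→12:30 PM; 6 h 45 min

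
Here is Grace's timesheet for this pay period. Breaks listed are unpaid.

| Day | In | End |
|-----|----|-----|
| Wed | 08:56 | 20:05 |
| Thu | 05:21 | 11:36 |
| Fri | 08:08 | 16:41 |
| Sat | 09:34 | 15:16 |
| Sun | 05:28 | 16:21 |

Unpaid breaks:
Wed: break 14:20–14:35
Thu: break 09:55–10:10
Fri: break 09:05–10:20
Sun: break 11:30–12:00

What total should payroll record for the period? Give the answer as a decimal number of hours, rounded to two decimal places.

40.28 hours

Wed: 08:56–20:05 = 11 h 9 min; less 15 min break → 10 h 54 min
Thu: 05:21–11:36 = 6 h 15 min; less 15 min break → 6 h 0 min
Fri: 08:08–16:41 = 8 h 33 min; less 75 min break → 7 h 18 min
Sat: 09:34–15:16 = 5 h 42 min
Sun: 05:28–16:21 = 10 h 53 min; less 30 min break → 10 h 23 min
Total: 10 h 54 min + 6 h 0 min + 7 h 18 min + 5 h 42 min + 10 h 23 min = 40 h 17 min.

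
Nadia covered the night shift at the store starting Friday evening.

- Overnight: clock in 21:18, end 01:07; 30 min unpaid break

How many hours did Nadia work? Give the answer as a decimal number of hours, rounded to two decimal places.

3.32 hours

Overnight: 21:18 → midnight = 2 h 42 min; midnight → 01:07 = 1 h 7 min; span 3 h 49 min; less 30 min break → 3 h 19 min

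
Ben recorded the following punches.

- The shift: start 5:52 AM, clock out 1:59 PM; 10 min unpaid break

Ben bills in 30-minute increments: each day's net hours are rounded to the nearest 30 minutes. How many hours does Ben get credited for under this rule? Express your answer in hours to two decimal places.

The shift: 5:52 AM–1:59 PM = 8 h 7 min − 10 min = 7 h 57 min → rounds to 8 h 0 min

8.00 hours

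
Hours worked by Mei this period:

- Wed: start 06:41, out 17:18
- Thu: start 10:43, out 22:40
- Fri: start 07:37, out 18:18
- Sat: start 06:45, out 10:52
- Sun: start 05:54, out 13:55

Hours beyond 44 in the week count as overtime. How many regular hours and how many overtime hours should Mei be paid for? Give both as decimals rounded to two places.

Regular 44.00 hours, overtime 1.38 hours

Wed: 06:41–17:18 = 10 h 37 min
Thu: 10:43–22:40 = 11 h 57 min
Fri: 07:37–18:18 = 10 h 41 min
Sat: 06:45–10:52 = 4 h 7 min
Sun: 05:54–13:55 = 8 h 1 min
Total worked: 45 h 23 min = 45.38 h.
Threshold 44 h → overtime 1 h 23 min, regular 44 h 0 min.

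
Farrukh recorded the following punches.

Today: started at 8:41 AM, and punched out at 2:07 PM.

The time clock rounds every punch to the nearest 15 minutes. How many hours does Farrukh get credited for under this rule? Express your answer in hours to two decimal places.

Today: in 8:41 AM→8:45 AM, out 2:07 PM→2:00 PM; 5 h 15 min

5.25 hours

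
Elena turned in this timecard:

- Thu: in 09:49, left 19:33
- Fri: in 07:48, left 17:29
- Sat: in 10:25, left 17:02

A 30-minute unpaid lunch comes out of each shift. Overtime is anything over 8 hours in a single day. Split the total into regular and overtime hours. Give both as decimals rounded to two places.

Regular 22.12 hours, overtime 2.42 hours

Thu: 09:49–19:33 = 9 h 44 min; less 30 min break → 9 h 14 min
Fri: 07:48–17:29 = 9 h 41 min; less 30 min break → 9 h 11 min
Sat: 10:25–17:02 = 6 h 37 min; less 30 min break → 6 h 7 min
Thu reg 8 h 0 min / OT 1 h 14 min; Fri reg 8 h 0 min / OT 1 h 11 min; Sat reg 6 h 7 min / OT 0 h 0 min.
Totals: regular 22 h 7 min, overtime 2 h 25 min.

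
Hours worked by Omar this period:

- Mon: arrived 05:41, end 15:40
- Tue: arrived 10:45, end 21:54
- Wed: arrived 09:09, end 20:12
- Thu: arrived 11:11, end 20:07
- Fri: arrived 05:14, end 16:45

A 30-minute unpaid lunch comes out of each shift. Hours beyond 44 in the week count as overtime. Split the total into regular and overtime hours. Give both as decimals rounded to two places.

Regular 44.00 hours, overtime 6.13 hours

Mon: 05:41–15:40 = 9 h 59 min; less 30 min break → 9 h 29 min
Tue: 10:45–21:54 = 11 h 9 min; less 30 min break → 10 h 39 min
Wed: 09:09–20:12 = 11 h 3 min; less 30 min break → 10 h 33 min
Thu: 11:11–20:07 = 8 h 56 min; less 30 min break → 8 h 26 min
Fri: 05:14–16:45 = 11 h 31 min; less 30 min break → 11 h 1 min
Total worked: 50 h 8 min = 50.13 h.
Threshold 44 h → overtime 6 h 8 min, regular 44 h 0 min.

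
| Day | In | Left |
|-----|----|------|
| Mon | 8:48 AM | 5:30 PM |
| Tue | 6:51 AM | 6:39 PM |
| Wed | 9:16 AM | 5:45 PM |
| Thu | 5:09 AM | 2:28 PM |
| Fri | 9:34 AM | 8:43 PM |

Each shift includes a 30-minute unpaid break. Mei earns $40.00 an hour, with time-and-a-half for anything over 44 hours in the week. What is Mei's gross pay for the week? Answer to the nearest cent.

Mon: 8:48 AM–5:30 PM = 8 h 42 min; less 30 min break → 8 h 12 min
Tue: 6:51 AM–6:39 PM = 11 h 48 min; less 30 min break → 11 h 18 min
Wed: 9:16 AM–5:45 PM = 8 h 29 min; less 30 min break → 7 h 59 min
Thu: 5:09 AM–2:28 PM = 9 h 19 min; less 30 min break → 8 h 49 min
Fri: 9:34 AM–8:43 PM = 11 h 9 min; less 30 min break → 10 h 39 min
Total worked: 46 h 57 min = 2817 min.
Regular 44 h 0 min = 2640 min at $40.00/h; overtime 2 h 57 min = 177 min at $60.00/h.
Pay = (2640 × $40.00 + 177 × $60.00) ÷ 60 = $1937.00.

$1937.00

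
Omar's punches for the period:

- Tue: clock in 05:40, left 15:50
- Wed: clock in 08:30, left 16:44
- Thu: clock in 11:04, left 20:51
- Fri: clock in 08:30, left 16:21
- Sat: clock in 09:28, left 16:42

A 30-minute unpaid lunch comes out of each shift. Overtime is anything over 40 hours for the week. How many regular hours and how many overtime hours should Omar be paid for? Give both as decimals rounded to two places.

Regular 40.00 hours, overtime 0.77 hours

Tue: 05:40–15:50 = 10 h 10 min; less 30 min break → 9 h 40 min
Wed: 08:30–16:44 = 8 h 14 min; less 30 min break → 7 h 44 min
Thu: 11:04–20:51 = 9 h 47 min; less 30 min break → 9 h 17 min
Fri: 08:30–16:21 = 7 h 51 min; less 30 min break → 7 h 21 min
Sat: 09:28–16:42 = 7 h 14 min; less 30 min break → 6 h 44 min
Total worked: 40 h 46 min = 40.77 h.
Threshold 40 h → overtime 0 h 46 min, regular 40 h 0 min.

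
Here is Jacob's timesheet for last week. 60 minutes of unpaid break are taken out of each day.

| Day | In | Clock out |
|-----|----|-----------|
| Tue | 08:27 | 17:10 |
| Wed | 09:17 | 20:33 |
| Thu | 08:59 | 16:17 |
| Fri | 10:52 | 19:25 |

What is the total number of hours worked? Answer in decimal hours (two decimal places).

31.83 hours

Tue: 08:27–17:10 = 8 h 43 min; less 60 min break → 7 h 43 min
Wed: 09:17–20:33 = 11 h 16 min; less 60 min break → 10 h 16 min
Thu: 08:59–16:17 = 7 h 18 min; less 60 min break → 6 h 18 min
Fri: 10:52–19:25 = 8 h 33 min; less 60 min break → 7 h 33 min
Total: 7 h 43 min + 10 h 16 min + 6 h 18 min + 7 h 33 min = 31 h 50 min.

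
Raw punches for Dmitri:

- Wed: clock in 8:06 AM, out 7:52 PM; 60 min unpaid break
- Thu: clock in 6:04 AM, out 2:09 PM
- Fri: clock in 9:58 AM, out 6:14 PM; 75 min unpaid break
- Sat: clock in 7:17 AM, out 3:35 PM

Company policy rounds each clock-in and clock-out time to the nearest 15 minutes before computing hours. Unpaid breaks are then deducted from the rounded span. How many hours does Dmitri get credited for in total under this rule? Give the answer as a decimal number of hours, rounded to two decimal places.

34.25 hours

Wed: in 8:06 AM→8:00 AM, out 7:52 PM→7:45 PM; 11 h 45 min − 60 min = 10 h 45 min
Thu: in 6:04 AM→6:00 AM, out 2:09 PM→2:15 PM; 8 h 15 min
Fri: in 9:58 AM→10:00 AM, out 6:14 PM→6:15 PM; 8 h 15 min − 75 min = 7 h 0 min
Sat: in 7:17 AM→7:15 AM, out 3:35 PM→3:30 PM; 8 h 15 min
Total credited: 34 h 15 min.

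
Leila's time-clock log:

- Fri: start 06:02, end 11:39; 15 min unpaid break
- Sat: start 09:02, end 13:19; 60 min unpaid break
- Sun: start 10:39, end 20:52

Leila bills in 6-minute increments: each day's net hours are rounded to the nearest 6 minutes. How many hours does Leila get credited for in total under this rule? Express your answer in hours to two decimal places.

Fri: 06:02–11:39 = 5 h 37 min − 15 min = 5 h 22 min → rounds to 5 h 24 min
Sat: 09:02–13:19 = 4 h 17 min − 60 min = 3 h 17 min → rounds to 3 h 18 min
Sun: 10:39–20:52 = 10 h 13 min → rounds to 10 h 12 min
Total credited: 18 h 54 min.

18.90 hours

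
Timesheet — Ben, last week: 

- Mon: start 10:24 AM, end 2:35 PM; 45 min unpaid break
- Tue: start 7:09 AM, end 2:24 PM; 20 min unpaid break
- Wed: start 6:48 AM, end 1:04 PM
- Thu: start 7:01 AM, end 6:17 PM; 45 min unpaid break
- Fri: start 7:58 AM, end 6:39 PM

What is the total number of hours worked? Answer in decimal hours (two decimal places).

Mon: 10:24 AM–2:35 PM = 4 h 11 min; less 45 min break → 3 h 26 min
Tue: 7:09 AM–2:24 PM = 7 h 15 min; less 20 min break → 6 h 55 min
Wed: 6:48 AM–1:04 PM = 6 h 16 min
Thu: 7:01 AM–6:17 PM = 11 h 16 min; less 45 min break → 10 h 31 min
Fri: 7:58 AM–6:39 PM = 10 h 41 min
Total: 3 h 26 min + 6 h 55 min + 6 h 16 min + 10 h 31 min + 10 h 41 min = 37 h 49 min.

37.82 hours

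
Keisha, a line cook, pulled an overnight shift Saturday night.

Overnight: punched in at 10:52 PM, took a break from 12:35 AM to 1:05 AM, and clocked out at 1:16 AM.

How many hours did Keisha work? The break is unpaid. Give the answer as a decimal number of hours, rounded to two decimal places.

Overnight: 10:52 PM → midnight = 1 h 8 min; midnight → 1:16 AM = 1 h 16 min; span 2 h 24 min; less 30 min break → 1 h 54 min

1.90 hours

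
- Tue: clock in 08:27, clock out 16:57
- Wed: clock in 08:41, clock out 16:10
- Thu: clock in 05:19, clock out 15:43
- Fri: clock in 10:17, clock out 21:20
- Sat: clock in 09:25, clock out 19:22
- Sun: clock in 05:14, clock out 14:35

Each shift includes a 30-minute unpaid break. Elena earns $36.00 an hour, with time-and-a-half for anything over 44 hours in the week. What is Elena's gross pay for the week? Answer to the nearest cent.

$2109.60

Tue: 08:27–16:57 = 8 h 30 min; less 30 min break → 8 h 0 min
Wed: 08:41–16:10 = 7 h 29 min; less 30 min break → 6 h 59 min
Thu: 05:19–15:43 = 10 h 24 min; less 30 min break → 9 h 54 min
Fri: 10:17–21:20 = 11 h 3 min; less 30 min break → 10 h 33 min
Sat: 09:25–19:22 = 9 h 57 min; less 30 min break → 9 h 27 min
Sun: 05:14–14:35 = 9 h 21 min; less 30 min break → 8 h 51 min
Total worked: 53 h 44 min = 3224 min.
Regular 44 h 0 min = 2640 min at $36.00/h; overtime 9 h 44 min = 584 min at $54.00/h.
Pay = (2640 × $36.00 + 584 × $54.00) ÷ 60 = $2109.60.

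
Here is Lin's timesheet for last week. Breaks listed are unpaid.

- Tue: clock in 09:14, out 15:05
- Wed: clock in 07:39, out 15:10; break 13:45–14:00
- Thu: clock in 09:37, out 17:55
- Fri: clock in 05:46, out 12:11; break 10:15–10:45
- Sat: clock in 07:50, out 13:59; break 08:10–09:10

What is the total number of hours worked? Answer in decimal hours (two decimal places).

32.48 hours

Tue: 09:14–15:05 = 5 h 51 min
Wed: 07:39–15:10 = 7 h 31 min; less 15 min break → 7 h 16 min
Thu: 09:37–17:55 = 8 h 18 min
Fri: 05:46–12:11 = 6 h 25 min; less 30 min break → 5 h 55 min
Sat: 07:50–13:59 = 6 h 9 min; less 60 min break → 5 h 9 min
Total: 5 h 51 min + 7 h 16 min + 8 h 18 min + 5 h 55 min + 5 h 9 min = 32 h 29 min.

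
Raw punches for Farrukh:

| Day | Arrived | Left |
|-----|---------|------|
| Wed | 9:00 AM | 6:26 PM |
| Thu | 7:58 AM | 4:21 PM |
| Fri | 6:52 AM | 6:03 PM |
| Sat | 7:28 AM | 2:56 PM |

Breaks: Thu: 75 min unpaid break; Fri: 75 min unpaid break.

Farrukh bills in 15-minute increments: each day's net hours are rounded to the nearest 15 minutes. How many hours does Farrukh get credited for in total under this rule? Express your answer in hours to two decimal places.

Wed: 9:00 AM–6:26 PM = 9 h 26 min → rounds to 9 h 30 min
Thu: 7:58 AM–4:21 PM = 8 h 23 min − 75 min = 7 h 8 min → rounds to 7 h 15 min
Fri: 6:52 AM–6:03 PM = 11 h 11 min − 75 min = 9 h 56 min → rounds to 10 h 0 min
Sat: 7:28 AM–2:56 PM = 7 h 28 min → rounds to 7 h 30 min
Total credited: 34 h 15 min.

34.25 hours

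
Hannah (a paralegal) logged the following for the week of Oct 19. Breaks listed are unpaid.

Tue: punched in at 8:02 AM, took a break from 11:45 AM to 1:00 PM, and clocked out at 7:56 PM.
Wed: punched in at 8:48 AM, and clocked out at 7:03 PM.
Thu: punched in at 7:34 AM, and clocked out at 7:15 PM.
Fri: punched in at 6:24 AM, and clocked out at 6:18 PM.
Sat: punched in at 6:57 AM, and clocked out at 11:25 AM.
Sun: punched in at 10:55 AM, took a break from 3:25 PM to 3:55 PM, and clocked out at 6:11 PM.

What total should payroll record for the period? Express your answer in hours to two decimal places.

55.72 hours

Tue: 8:02 AM–7:56 PM = 11 h 54 min; less 75 min break → 10 h 39 min
Wed: 8:48 AM–7:03 PM = 10 h 15 min
Thu: 7:34 AM–7:15 PM = 11 h 41 min
Fri: 6:24 AM–6:18 PM = 11 h 54 min
Sat: 6:57 AM–11:25 AM = 4 h 28 min
Sun: 10:55 AM–6:11 PM = 7 h 16 min; less 30 min break → 6 h 46 min
Total: 10 h 39 min + 10 h 15 min + 11 h 41 min + 11 h 54 min + 4 h 28 min + 6 h 46 min = 55 h 43 min.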